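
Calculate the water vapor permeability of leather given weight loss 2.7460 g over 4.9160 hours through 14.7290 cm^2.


Formula: WVP = loss / (area * time)
Substituting: WVP = 2.7460 / (14.7290 * 4.9160)
Result: 0.0379241 g/(cm^2*hr)


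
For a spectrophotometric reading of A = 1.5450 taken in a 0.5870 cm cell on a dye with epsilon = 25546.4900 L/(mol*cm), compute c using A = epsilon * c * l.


Formula: c = A / (epsilon * l)
Substituting: c = 1.5450 / (25546.4900 * 0.5870)
Result: 1.0303e-04 mol/L


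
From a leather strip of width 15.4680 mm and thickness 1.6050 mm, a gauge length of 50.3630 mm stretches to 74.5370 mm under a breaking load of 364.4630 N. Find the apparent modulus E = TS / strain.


TS = F / (w * t) = 364.4630 / (15.4680 * 1.6050) = 14.6806 N/mm^2
strain = (Lf - L0) / L0 = (74.5370 - 50.3630) / 50.3630 = 0.4800
E = TS / strain = 14.6806 / 0.4800 = 30.5849 N/mm^2


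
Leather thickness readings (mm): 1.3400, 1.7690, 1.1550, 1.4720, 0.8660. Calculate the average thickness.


Formula: Average = sum / n
Substituting: Average = 6.6020 / 5
Result: 1.3204 mm


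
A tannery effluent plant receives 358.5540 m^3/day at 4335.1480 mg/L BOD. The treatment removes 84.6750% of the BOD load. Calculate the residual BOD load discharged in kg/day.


Load_in = volume * conc / 1000 = 358.5540 * 4335.1480 / 1000 = 1554.3847 kg/day
Removed = Load_in * eff / 100 = 1554.3847 * 84.6750 / 100 = 1316.1752 kg/day
Load_out = Load_in - Removed = 1554.3847 - 1316.1752 = 238.2094 kg/day


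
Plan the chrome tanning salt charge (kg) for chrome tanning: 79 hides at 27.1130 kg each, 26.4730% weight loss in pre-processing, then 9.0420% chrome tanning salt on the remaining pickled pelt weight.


Total_raw = N * avg_wt = 79 * 27.1130 = 2141.9270 kg
Substrate = Total_raw * (1 - loss/100) = 2141.9270 * (1 - 26.4730/100) = 1574.8947 kg
Chrome = Substrate * pct / 100 = 1574.8947 * 9.0420 / 100 = 142.4020 kg


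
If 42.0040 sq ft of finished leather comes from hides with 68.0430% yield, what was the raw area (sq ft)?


Formula: raw = finished * 100 / yield
Substituting: raw = 42.0040 * 100 / 68.0430
Result: 61.7316 sq ft


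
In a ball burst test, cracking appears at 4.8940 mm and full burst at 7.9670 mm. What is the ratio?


Formula: Ratio = crack / burst
Substituting: Ratio = 4.8940 / 7.9670
Result: 0.6143


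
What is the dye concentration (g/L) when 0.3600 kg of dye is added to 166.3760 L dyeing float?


Formula: Conc = dye_mass(kg) / volume(L) * 1000
Substituting: Conc = 0.3600 / 166.3760 * 1000
Result: 2.1638 g/L


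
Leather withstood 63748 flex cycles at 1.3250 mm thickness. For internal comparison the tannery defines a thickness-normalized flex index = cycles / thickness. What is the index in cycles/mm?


Formula: Index = cycles / thickness
Substituting: Index = 63748 / 1.3250
Result: 48111.6981 cycles/mm


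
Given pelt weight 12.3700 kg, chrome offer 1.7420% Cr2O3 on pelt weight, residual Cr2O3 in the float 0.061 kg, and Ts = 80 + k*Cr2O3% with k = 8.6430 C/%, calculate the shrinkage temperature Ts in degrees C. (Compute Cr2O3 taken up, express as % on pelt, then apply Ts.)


Offered = pelt * offer_pct / 100 = 12.3700 * 1.7420 / 100 = 0.2155 kg
Uptake = offered - residual = 0.2155 - 0.061 = 0.1545 kg
Cr2O3% on pelt = uptake / pelt * 100 = 0.1545 / 12.3700 * 100 = 1.2489 %
Ts = 80 + k * Cr2O3% = 80 + 8.6430 * 1.2489 = 90.7940 C


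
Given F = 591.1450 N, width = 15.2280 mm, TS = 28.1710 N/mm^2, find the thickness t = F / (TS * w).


Formula: t = F / (TS * w)
Substituting: t = 591.1450 / (28.1710 * 15.2280)
Result: 1.3780 mm


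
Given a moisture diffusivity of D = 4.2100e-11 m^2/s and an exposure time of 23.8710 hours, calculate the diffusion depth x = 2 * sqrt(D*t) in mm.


t = 23.8710 hr * 3600 = 85935.6000 s
D * t = 4.2100e-11 * 85935.6000 = 3.6179e-06
x = 2 * sqrt(D*t) = 2 * sqrt(3.6179e-06) = 0.00380415 m = 3.8041 mm


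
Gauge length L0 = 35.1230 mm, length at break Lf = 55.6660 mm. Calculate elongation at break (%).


Formula: Elongation = (Lf - L0) / L0 * 100
Substituting: Elongation = (55.6660 - 35.1230) / 35.1230 * 100
Result: 58.4887 %


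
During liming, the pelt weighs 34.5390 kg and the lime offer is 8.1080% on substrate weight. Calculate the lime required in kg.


Formula: Lime = substrate * pct / 100
Substituting: Lime = 34.5390 * 8.1080 / 100
Result: 2.8004 kg


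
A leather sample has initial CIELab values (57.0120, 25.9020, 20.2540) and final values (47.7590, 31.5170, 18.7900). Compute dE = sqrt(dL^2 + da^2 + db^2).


dL = -9.2530, da = 5.6150, db = -1.4640
dE = sqrt((-9.2530)^2 + 5.6150^2 + (-1.4640)^2) = 10.9220


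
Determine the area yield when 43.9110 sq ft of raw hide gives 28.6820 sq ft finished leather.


Formula: Yield = finished / raw * 100
Substituting: Yield = 28.6820 / 43.9110 * 100
Result: 65.3185 %


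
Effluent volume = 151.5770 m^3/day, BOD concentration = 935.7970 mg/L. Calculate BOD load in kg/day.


Formula: BOD_load = volume * conc / 1000
Substituting: BOD_load = 151.5770 * 935.7970 / 1000
Result: 141.8453 kg/day


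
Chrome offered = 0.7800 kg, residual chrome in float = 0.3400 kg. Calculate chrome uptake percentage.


Formula: Uptake = (offered - residual) / offered * 100
Substituting: Uptake = (0.7800 - 0.3400) / 0.7800 * 100
Result: 56.4103 %


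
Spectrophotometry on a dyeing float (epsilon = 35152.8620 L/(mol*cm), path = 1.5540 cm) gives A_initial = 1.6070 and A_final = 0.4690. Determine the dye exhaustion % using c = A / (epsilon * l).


c_initial = A_i / (epsilon * l) = 1.6070 / (35152.8620 * 1.5540) = 2.9417e-05 mol/L
c_final = A_f / (epsilon * l) = 0.4690 / (35152.8620 * 1.5540) = 8.5854e-06 mol/L
Exhaustion = (c_initial - c_final) / c_initial * 100 = (2.9417e-05 - 8.5854e-06) / 2.9417e-05 * 100 = 70.8152 %


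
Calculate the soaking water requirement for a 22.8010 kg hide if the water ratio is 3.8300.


Formula: Water = hide_weight * ratio
Substituting: Water = 22.8010 * 3.8300
Result: 87.3278 kg


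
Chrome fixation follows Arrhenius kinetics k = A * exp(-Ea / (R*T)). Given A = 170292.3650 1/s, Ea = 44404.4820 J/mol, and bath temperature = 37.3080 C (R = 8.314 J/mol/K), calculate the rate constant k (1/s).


T_K = T_C + 273.15 = 37.3080 + 273.15 = 310.4580 K
exponent = -Ea / (R * T_K) = -44404.4820 / (8.314 * 310.4580) = -17.2034
k = A * exp(exponent) = 170292.3650 * exp(-17.2034) = 0.00575254 1/s


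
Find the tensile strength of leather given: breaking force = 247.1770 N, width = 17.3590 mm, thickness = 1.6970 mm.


Formula: TS = force / (width * thickness)
Substituting: TS = 247.1770 / (17.3590 * 1.6970)
Result: 8.3908 N/mm^2


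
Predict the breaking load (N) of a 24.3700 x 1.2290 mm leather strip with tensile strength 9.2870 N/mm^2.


Formula: F = TS * w * t
Substituting: F = 9.2870 * 24.3700 * 1.2290
Result: 278.1524 N


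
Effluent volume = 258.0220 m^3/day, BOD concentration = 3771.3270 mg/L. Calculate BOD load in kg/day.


Formula: BOD_load = volume * conc / 1000
Substituting: BOD_load = 258.0220 * 3771.3270 / 1000
Result: 973.0853 kg/day


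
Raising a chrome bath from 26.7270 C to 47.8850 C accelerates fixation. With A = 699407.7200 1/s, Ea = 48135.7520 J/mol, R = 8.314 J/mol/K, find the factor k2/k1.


T1 = 26.7270 + 273.15 = 299.8770 K; T2 = 47.8850 + 273.15 = 321.0350 K
k1 = A * exp(-Ea/(R*T1)) = 699407.7200 * exp(-48135.7520/(8.314*299.8770)) = 0.00288278 1/s
k2 = A * exp(-Ea/(R*T2)) = 699407.7200 * exp(-48135.7520/(8.314*321.0350)) = 0.0102902 1/s
k2/k1 = 0.0102902 / 0.00288278 = 3.5695


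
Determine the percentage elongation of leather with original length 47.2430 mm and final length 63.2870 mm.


Formula: Elongation = (Lf - L0) / L0 * 100
Substituting: Elongation = (63.2870 - 47.2430) / 47.2430 * 100
Result: 33.9606 %


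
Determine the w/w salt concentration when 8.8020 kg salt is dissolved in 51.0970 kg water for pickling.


Formula: Conc = salt / (water + salt) * 100
Substituting: Conc = 8.8020 / (51.0970 + 8.8020) * 100
Result: 14.6947 %


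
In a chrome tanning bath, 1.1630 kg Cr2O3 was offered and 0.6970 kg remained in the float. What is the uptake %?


Formula: Uptake = (offered - residual) / offered * 100
Substituting: Uptake = (1.1630 - 0.6970) / 1.1630 * 100
Result: 40.0688 %


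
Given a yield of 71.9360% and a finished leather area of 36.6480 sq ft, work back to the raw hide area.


Formula: raw = finished * 100 / yield
Substituting: raw = 36.6480 * 100 / 71.9360
Result: 50.9453 sq ft


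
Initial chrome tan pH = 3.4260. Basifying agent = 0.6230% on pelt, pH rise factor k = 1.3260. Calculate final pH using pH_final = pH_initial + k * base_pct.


Formula: pH_final = pH_initial + k * base_pct
Substituting: pH_final = 3.4260 + 1.3260 * 0.6230
Result: 4.2521


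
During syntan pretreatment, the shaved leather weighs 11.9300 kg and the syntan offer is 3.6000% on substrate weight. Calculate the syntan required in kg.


Formula: Syntan = substrate * pct / 100
Substituting: Syntan = 11.9300 * 3.6000 / 100
Result: 0.4295 kg


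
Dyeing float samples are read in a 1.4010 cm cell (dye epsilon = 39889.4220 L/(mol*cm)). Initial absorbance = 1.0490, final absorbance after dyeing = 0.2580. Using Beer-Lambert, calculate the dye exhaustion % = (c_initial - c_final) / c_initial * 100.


c_initial = A_i / (epsilon * l) = 1.0490 / (39889.4220 * 1.4010) = 1.8771e-05 mol/L
c_final = A_f / (epsilon * l) = 0.2580 / (39889.4220 * 1.4010) = 4.6166e-06 mol/L
Exhaustion = (c_initial - c_final) / c_initial * 100 = (1.8771e-05 - 4.6166e-06) / 1.8771e-05 * 100 = 75.4051 %


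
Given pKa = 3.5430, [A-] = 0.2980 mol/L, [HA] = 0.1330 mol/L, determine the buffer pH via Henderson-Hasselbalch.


ratio = [A-] / [HA] = 0.2980 / 0.1330 = 2.2406
log10(ratio) = 0.3504
pH = pKa + log10(ratio) = 3.5430 + 0.3504 = 3.8934


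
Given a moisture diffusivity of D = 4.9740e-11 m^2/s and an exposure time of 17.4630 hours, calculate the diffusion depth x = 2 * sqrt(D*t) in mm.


t = 17.4630 hr * 3600 = 62866.8000 s
D * t = 4.9740e-11 * 62866.8000 = 3.1270e-06
x = 2 * sqrt(D*t) = 2 * sqrt(3.1270e-06) = 0.00353666 m = 3.5367 mm


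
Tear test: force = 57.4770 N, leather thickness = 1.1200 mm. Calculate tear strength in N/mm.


Formula: Tear strength = force / thickness
Substituting: Tear strength = 57.4770 / 1.1200
Result: 51.3187 N/mm


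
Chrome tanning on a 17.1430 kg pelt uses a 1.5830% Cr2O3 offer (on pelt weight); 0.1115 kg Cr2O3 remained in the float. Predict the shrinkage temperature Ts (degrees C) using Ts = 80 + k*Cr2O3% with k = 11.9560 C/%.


Offered = pelt * offer_pct / 100 = 17.1430 * 1.5830 / 100 = 0.2714 kg
Uptake = offered - residual = 0.2714 - 0.1115 = 0.1599 kg
Cr2O3% on pelt = uptake / pelt * 100 = 0.1599 / 17.1430 * 100 = 0.9326 %
Ts = 80 + k * Cr2O3% = 80 + 11.9560 * 0.9326 = 91.1500 C


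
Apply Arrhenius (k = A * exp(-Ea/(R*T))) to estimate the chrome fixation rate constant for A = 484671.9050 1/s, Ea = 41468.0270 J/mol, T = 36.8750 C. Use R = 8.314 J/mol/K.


T_K = T_C + 273.15 = 36.8750 + 273.15 = 310.0250 K
exponent = -Ea / (R * T_K) = -41468.0270 / (8.314 * 310.0250) = -16.0882
k = A * exp(exponent) = 484671.9050 * exp(-16.0882) = 0.0499395 1/s


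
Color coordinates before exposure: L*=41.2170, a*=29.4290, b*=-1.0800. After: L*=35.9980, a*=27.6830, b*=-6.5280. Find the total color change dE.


dL = -5.2190, da = -1.7460, db = -5.4480
dE = sqrt((-5.2190)^2 + (-1.7460)^2 + (-5.4480)^2) = 7.7438


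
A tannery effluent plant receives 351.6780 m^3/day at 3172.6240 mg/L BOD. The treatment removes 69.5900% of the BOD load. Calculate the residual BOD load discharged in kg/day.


Load_in = volume * conc / 1000 = 351.6780 * 3172.6240 / 1000 = 1115.7421 kg/day
Removed = Load_in * eff / 100 = 1115.7421 * 69.5900 / 100 = 776.4449 kg/day
Load_out = Load_in - Removed = 1115.7421 - 776.4449 = 339.2972 kg/day


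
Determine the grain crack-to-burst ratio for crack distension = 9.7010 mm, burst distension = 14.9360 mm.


Formula: Ratio = crack / burst
Substituting: Ratio = 9.7010 / 14.9360
Result: 0.6495


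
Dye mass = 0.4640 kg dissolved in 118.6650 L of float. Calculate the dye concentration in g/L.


Formula: Conc = dye_mass(kg) / volume(L) * 1000
Substituting: Conc = 0.4640 / 118.6650 * 1000
Result: 3.9102 g/L


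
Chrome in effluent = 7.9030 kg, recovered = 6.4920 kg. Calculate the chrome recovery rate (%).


Formula: Recovery = recovered / input * 100
Substituting: Recovery = 6.4920 / 7.9030 * 100
Result: 82.1460 %


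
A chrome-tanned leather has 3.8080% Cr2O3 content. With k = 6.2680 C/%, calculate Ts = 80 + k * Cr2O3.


Formula: Ts = 80 + k * Cr2O3
Substituting: Ts = 80 + 6.2680 * 3.8080
Result: 103.8685 C


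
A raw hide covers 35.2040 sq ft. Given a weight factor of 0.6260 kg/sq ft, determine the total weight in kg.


Formula: Weight = area * weight_per_sqft
Substituting: Weight = 35.2040 * 0.6260
Result: 22.0377 kg


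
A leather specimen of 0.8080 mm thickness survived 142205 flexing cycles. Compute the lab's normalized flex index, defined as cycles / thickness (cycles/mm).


Formula: Index = cycles / thickness
Substituting: Index = 142205 / 0.8080
Result: 175996.2871 cycles/mm


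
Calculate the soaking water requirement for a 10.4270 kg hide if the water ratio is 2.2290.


Formula: Water = hide_weight * ratio
Substituting: Water = 10.4270 * 2.2290
Result: 23.2418 kg


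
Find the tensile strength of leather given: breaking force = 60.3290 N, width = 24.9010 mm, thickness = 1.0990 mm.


Formula: TS = force / (width * thickness)
Substituting: TS = 60.3290 / (24.9010 * 1.0990)
Result: 2.2045 N/mm^2


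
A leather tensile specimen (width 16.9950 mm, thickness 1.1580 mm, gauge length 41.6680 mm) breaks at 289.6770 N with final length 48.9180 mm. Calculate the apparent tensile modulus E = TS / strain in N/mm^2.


TS = F / (w * t) = 289.6770 / (16.9950 * 1.1580) = 14.7192 N/mm^2
strain = (Lf - L0) / L0 = (48.9180 - 41.6680) / 41.6680 = 0.1740
E = TS / strain = 14.7192 / 0.1740 = 84.5958 N/mm^2


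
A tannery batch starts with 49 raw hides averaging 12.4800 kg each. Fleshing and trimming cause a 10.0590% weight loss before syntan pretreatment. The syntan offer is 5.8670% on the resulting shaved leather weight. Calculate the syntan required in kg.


Total_raw = N * avg_wt = 49 * 12.4800 = 611.5200 kg
Substrate = Total_raw * (1 - loss/100) = 611.5200 * (1 - 10.0590/100) = 550.0072 kg
Syntan = Substrate * pct / 100 = 550.0072 * 5.8670 / 100 = 32.2689 kg


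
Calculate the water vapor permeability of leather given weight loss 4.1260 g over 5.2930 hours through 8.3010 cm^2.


Formula: WVP = loss / (area * time)
Substituting: WVP = 4.1260 / (8.3010 * 5.2930)
Result: 0.0939068 g/(cm^2*hr)


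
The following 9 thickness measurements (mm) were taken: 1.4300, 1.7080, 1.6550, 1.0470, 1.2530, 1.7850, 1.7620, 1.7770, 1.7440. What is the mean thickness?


Formula: Average = sum / n
Substituting: Average = 14.1610 / 9
Result: 1.5734 mm


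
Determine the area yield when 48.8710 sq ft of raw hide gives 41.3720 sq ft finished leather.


Formula: Yield = finished / raw * 100
Substituting: Yield = 41.3720 / 48.8710 * 100
Result: 84.6555 %


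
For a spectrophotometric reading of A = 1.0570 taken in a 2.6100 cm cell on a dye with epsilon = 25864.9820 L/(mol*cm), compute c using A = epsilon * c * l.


Formula: c = A / (epsilon * l)
Substituting: c = 1.0570 / (25864.9820 * 2.6100)
Result: 1.5657e-05 mol/L


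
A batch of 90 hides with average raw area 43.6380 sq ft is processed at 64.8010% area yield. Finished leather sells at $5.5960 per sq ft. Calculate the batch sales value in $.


Raw_total = N * avg_area = 90 * 43.6380 = 3927.4200 sq ft
Finished = Raw_total * yield / 100 = 3927.4200 * 64.8010 / 100 = 2545.0074 sq ft
Value = Finished * price = 2545.0074 * 5.5960 = 14241.8616 $


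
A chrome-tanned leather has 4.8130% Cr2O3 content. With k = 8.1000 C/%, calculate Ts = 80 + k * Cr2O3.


Formula: Ts = 80 + k * Cr2O3
Substituting: Ts = 80 + 8.1000 * 4.8130
Result: 118.9853 C


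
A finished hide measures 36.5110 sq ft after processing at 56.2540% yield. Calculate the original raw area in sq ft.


Formula: raw = finished * 100 / yield
Substituting: raw = 36.5110 * 100 / 56.2540
Result: 64.9038 sq ft


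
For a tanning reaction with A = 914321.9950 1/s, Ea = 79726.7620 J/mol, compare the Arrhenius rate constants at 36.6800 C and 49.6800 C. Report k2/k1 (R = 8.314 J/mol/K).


T1 = 36.6800 + 273.15 = 309.8300 K; T2 = 49.6800 + 273.15 = 322.8300 K
k1 = A * exp(-Ea/(R*T1)) = 914321.9950 * exp(-79726.7620/(8.314*309.8300)) = 3.3066e-08 1/s
k2 = A * exp(-Ea/(R*T2)) = 914321.9950 * exp(-79726.7620/(8.314*322.8300)) = 1.1499e-07 1/s
k2/k1 = 1.1499e-07 / 3.3066e-08 = 3.4776


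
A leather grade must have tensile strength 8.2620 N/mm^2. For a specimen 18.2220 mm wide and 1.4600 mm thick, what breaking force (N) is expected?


Formula: F = TS * w * t
Substituting: F = 8.2620 * 18.2220 * 1.4600
Result: 219.8032 N


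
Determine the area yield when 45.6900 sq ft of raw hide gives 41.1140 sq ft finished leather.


Formula: Yield = finished / raw * 100
Substituting: Yield = 41.1140 / 45.6900 * 100
Result: 89.9847 %


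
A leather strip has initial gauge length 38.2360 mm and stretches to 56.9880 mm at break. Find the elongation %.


Formula: Elongation = (Lf - L0) / L0 * 100
Substituting: Elongation = (56.9880 - 38.2360) / 38.2360 * 100
Result: 49.0428 %


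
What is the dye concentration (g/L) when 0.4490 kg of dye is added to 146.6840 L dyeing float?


Formula: Conc = dye_mass(kg) / volume(L) * 1000
Substituting: Conc = 0.4490 / 146.6840 * 1000
Result: 3.0610 g/L


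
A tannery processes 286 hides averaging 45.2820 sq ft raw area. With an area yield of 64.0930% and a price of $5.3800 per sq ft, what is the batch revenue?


Raw_total = N * avg_area = 286 * 45.2820 = 12950.6520 sq ft
Finished = Raw_total * yield / 100 = 12950.6520 * 64.0930 / 100 = 8300.4614 sq ft
Value = Finished * price = 8300.4614 * 5.3800 = 44656.4823 $


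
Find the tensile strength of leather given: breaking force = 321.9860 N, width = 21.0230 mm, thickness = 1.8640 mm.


Formula: TS = force / (width * thickness)
Substituting: TS = 321.9860 / (21.0230 * 1.8640)
Result: 8.2167 N/mm^2


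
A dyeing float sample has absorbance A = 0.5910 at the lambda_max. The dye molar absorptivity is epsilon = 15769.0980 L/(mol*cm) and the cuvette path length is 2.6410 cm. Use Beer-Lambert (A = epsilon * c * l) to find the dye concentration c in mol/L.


Formula: c = A / (epsilon * l)
Substituting: c = 0.5910 / (15769.0980 * 2.6410)
Result: 1.4191e-05 mol/L


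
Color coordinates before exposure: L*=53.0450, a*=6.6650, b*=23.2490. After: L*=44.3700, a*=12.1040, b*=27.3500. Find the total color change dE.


dL = -8.6750, da = 5.4390, db = 4.1010
dE = sqrt((-8.6750)^2 + 5.4390^2 + 4.1010^2) = 11.0298


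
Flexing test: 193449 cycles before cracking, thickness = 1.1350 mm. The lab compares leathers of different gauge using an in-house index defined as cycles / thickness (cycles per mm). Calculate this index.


Formula: Index = cycles / thickness
Substituting: Index = 193449 / 1.1350
Result: 170439.6476 cycles/mm


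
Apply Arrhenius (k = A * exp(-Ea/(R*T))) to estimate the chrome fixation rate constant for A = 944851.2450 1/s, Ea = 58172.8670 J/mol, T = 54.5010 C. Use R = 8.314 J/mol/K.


T_K = T_C + 273.15 = 54.5010 + 273.15 = 327.6510 K
exponent = -Ea / (R * T_K) = -58172.8670 / (8.314 * 327.6510) = -21.3550
k = A * exp(exponent) = 944851.2450 * exp(-21.3550) = 5.0236e-04 1/s


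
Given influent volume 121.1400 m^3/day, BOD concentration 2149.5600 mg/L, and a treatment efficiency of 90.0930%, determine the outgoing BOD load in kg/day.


Load_in = volume * conc / 1000 = 121.1400 * 2149.5600 / 1000 = 260.3977 kg/day
Removed = Load_in * eff / 100 = 260.3977 * 90.0930 / 100 = 234.6001 kg/day
Load_out = Load_in - Removed = 260.3977 - 234.6001 = 25.7976 kg/day


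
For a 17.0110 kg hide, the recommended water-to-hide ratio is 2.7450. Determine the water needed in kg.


Formula: Water = hide_weight * ratio
Substituting: Water = 17.0110 * 2.7450
Result: 46.6952 kg


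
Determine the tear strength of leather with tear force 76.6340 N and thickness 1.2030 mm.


Formula: Tear strength = force / thickness
Substituting: Tear strength = 76.6340 / 1.2030
Result: 63.7024 N/mm


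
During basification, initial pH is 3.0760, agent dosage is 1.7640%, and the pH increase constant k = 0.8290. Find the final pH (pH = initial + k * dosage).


Formula: pH_final = pH_initial + k * base_pct
Substituting: pH_final = 3.0760 + 0.8290 * 1.7640
Result: 4.5384


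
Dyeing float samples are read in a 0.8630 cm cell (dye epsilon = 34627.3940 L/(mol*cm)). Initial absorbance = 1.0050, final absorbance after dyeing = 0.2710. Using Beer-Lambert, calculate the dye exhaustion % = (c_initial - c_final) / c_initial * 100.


c_initial = A_i / (epsilon * l) = 1.0050 / (34627.3940 * 0.8630) = 3.3631e-05 mol/L
c_final = A_f / (epsilon * l) = 0.2710 / (34627.3940 * 0.8630) = 9.0686e-06 mol/L
Exhaustion = (c_initial - c_final) / c_initial * 100 = (3.3631e-05 - 9.0686e-06) / 3.3631e-05 * 100 = 73.0348 %


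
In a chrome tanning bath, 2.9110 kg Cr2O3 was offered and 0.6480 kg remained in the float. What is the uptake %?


Formula: Uptake = (offered - residual) / offered * 100
Substituting: Uptake = (2.9110 - 0.6480) / 2.9110 * 100
Result: 77.7396 %


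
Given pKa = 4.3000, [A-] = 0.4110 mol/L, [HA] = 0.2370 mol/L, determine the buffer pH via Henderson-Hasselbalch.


ratio = [A-] / [HA] = 0.4110 / 0.2370 = 1.7342
log10(ratio) = 0.2391
pH = pKa + log10(ratio) = 4.3000 + 0.2391 = 4.5391


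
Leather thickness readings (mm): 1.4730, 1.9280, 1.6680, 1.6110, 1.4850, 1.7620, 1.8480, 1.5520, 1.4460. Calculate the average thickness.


Formula: Average = sum / n
Substituting: Average = 14.7730 / 9
Result: 1.6414 mm


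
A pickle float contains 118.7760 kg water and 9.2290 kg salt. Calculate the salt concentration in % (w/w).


Formula: Conc = salt / (water + salt) * 100
Substituting: Conc = 9.2290 / (118.7760 + 9.2290) * 100
Result: 7.2099 %


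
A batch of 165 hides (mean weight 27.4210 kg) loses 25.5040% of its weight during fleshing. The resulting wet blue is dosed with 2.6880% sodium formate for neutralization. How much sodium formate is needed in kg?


Total_raw = N * avg_wt = 165 * 27.4210 = 4524.4650 kg
Substrate = Total_raw * (1 - loss/100) = 4524.4650 * (1 - 25.5040/100) = 3370.5454 kg
Neutralizer = Substrate * pct / 100 = 3370.5454 * 2.6880 / 100 = 90.6003 kg


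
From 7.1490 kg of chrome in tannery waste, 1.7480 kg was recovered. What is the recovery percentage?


Formula: Recovery = recovered / input * 100
Substituting: Recovery = 1.7480 / 7.1490 * 100
Result: 24.4510 %


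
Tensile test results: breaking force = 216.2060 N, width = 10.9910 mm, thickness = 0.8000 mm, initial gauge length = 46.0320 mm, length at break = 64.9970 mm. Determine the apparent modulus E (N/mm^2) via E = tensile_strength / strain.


TS = F / (w * t) = 216.2060 / (10.9910 * 0.8000) = 24.5890 N/mm^2
strain = (Lf - L0) / L0 = (64.9970 - 46.0320) / 46.0320 = 0.4120
E = TS / strain = 24.5890 / 0.4120 = 59.6826 N/mm^2


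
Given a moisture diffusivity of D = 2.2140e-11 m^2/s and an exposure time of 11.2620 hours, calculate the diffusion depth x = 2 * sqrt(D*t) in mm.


t = 11.2620 hr * 3600 = 40543.2000 s
D * t = 2.2140e-11 * 40543.2000 = 8.9763e-07
x = 2 * sqrt(D*t) = 2 * sqrt(8.9763e-07) = 0.00189486 m = 1.8949 mm


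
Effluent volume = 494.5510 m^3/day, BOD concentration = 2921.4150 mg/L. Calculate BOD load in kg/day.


Formula: BOD_load = volume * conc / 1000
Substituting: BOD_load = 494.5510 * 2921.4150 / 1000
Result: 1444.7887 kg/day


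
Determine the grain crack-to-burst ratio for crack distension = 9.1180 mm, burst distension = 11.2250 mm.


Formula: Ratio = crack / burst
Substituting: Ratio = 9.1180 / 11.2250
Result: 0.8123


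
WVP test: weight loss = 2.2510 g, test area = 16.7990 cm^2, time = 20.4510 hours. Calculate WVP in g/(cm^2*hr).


Formula: WVP = loss / (area * time)
Substituting: WVP = 2.2510 / (16.7990 * 20.4510)
Result: 0.00655205 g/(cm^2*hr)


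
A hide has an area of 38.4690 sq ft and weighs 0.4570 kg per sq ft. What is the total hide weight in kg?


Formula: Weight = area * weight_per_sqft
Substituting: Weight = 38.4690 * 0.4570
Result: 17.5803 kg


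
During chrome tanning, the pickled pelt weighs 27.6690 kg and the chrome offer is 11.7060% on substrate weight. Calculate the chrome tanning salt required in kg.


Formula: Chrome = substrate * pct / 100
Substituting: Chrome = 27.6690 * 11.7060 / 100
Result: 3.2389 kg


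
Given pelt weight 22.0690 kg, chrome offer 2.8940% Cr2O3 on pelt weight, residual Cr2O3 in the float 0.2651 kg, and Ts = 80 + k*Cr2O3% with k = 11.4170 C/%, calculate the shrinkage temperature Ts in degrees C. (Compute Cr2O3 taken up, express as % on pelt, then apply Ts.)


Offered = pelt * offer_pct / 100 = 22.0690 * 2.8940 / 100 = 0.6387 kg
Uptake = offered - residual = 0.6387 - 0.2651 = 0.3736 kg
Cr2O3% on pelt = uptake / pelt * 100 = 0.3736 / 22.0690 * 100 = 1.6928 %
Ts = 80 + k * Cr2O3% = 80 + 11.4170 * 1.6928 = 99.3263 C


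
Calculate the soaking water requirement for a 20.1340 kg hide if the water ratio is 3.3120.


Formula: Water = hide_weight * ratio
Substituting: Water = 20.1340 * 3.3120
Result: 66.6838 kg


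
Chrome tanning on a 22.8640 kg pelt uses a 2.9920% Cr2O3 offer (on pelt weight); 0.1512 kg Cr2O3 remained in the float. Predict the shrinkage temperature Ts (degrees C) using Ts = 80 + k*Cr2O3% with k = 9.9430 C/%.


Offered = pelt * offer_pct / 100 = 22.8640 * 2.9920 / 100 = 0.6841 kg
Uptake = offered - residual = 0.6841 - 0.1512 = 0.5329 kg
Cr2O3% on pelt = uptake / pelt * 100 = 0.5329 / 22.8640 * 100 = 2.3307 %
Ts = 80 + k * Cr2O3% = 80 + 9.9430 * 2.3307 = 103.1741 C


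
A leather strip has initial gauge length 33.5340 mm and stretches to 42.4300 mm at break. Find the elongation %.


Formula: Elongation = (Lf - L0) / L0 * 100
Substituting: Elongation = (42.4300 - 33.5340) / 33.5340 * 100
Result: 26.5283 %


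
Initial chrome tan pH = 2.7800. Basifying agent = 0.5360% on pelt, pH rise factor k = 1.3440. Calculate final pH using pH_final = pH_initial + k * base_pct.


Formula: pH_final = pH_initial + k * base_pct
Substituting: pH_final = 2.7800 + 1.3440 * 0.5360
Result: 3.5004


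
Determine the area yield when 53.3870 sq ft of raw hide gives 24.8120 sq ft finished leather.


Formula: Yield = finished / raw * 100
Substituting: Yield = 24.8120 / 53.3870 * 100
Result: 46.4757 %


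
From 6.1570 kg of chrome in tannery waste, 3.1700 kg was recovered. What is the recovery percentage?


Formula: Recovery = recovered / input * 100
Substituting: Recovery = 3.1700 / 6.1570 * 100
Result: 51.4861 %


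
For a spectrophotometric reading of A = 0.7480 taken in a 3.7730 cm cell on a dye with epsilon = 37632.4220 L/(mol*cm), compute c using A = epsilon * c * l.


Formula: c = A / (epsilon * l)
Substituting: c = 0.7480 / (37632.4220 * 3.7730)
Result: 5.2681e-06 mol/L


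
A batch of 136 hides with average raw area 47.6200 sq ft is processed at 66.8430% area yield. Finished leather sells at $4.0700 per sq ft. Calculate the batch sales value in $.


Raw_total = N * avg_area = 136 * 47.6200 = 6476.3200 sq ft
Finished = Raw_total * yield / 100 = 6476.3200 * 66.8430 / 100 = 4328.9666 sq ft
Value = Finished * price = 4328.9666 * 4.0700 = 17618.8940 $


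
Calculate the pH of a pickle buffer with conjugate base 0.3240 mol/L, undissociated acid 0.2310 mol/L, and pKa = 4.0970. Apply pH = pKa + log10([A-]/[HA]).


ratio = [A-] / [HA] = 0.3240 / 0.2310 = 1.4026
log10(ratio) = 0.1469
pH = pKa + log10(ratio) = 4.0970 + 0.1469 = 4.2439


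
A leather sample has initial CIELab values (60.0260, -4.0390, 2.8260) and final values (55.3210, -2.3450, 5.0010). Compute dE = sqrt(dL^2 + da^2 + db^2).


dL = -4.7050, da = 1.6940, db = 2.1750
dE = sqrt((-4.7050)^2 + 1.6940^2 + 2.1750^2) = 5.4532


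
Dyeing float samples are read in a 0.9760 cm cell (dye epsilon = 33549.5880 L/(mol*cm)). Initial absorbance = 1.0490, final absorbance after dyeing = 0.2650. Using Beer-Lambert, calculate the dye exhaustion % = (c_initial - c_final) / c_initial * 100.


c_initial = A_i / (epsilon * l) = 1.0490 / (33549.5880 * 0.9760) = 3.2036e-05 mol/L
c_final = A_f / (epsilon * l) = 0.2650 / (33549.5880 * 0.9760) = 8.0930e-06 mol/L
Exhaustion = (c_initial - c_final) / c_initial * 100 = (3.2036e-05 - 8.0930e-06) / 3.2036e-05 * 100 = 74.7378 %


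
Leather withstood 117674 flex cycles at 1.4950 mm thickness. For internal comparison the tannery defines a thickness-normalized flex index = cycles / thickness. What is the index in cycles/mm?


Formula: Index = cycles / thickness
Substituting: Index = 117674 / 1.4950
Result: 78711.7057 cycles/mm


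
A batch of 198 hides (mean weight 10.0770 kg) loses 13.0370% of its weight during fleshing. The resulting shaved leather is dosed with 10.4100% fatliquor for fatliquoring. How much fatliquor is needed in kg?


Total_raw = N * avg_wt = 198 * 10.0770 = 1995.2460 kg
Substrate = Total_raw * (1 - loss/100) = 1995.2460 * (1 - 13.0370/100) = 1735.1258 kg
Fat = Substrate * pct / 100 = 1735.1258 * 10.4100 / 100 = 180.6266 kg


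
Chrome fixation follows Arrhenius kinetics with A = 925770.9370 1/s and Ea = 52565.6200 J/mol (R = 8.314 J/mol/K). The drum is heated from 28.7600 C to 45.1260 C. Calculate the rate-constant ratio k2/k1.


T1 = 28.7600 + 273.15 = 301.9100 K; T2 = 45.1260 + 273.15 = 318.2760 K
k1 = A * exp(-Ea/(R*T1)) = 925770.9370 * exp(-52565.6200/(8.314*301.9100)) = 7.4403e-04 1/s
k2 = A * exp(-Ea/(R*T2)) = 925770.9370 * exp(-52565.6200/(8.314*318.2760)) = 0.00218402 1/s
k2/k1 = 0.00218402 / 7.4403e-04 = 2.9354


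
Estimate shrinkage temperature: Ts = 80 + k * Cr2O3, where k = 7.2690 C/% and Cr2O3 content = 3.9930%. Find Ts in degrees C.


Formula: Ts = 80 + k * Cr2O3
Substituting: Ts = 80 + 7.2690 * 3.9930
Result: 109.0251 C


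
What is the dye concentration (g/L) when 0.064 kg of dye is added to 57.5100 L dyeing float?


Formula: Conc = dye_mass(kg) / volume(L) * 1000
Substituting: Conc = 0.064 / 57.5100 * 1000
Result: 1.1128 g/L


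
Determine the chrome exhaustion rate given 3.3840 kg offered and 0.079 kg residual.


Formula: Uptake = (offered - residual) / offered * 100
Substituting: Uptake = (3.3840 - 0.079) / 3.3840 * 100
Result: 97.6655 %


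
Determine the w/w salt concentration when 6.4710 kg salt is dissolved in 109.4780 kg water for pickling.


Formula: Conc = salt / (water + salt) * 100
Substituting: Conc = 6.4710 / (109.4780 + 6.4710) * 100
Result: 5.5809 %


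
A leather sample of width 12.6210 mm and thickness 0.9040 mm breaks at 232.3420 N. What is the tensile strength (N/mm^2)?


Formula: TS = force / (width * thickness)
Substituting: TS = 232.3420 / (12.6210 * 0.9040)
Result: 20.3641 N/mm^2


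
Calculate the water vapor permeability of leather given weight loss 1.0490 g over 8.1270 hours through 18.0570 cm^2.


Formula: WVP = loss / (area * time)
Substituting: WVP = 1.0490 / (18.0570 * 8.1270)
Result: 0.00714825 g/(cm^2*hr)


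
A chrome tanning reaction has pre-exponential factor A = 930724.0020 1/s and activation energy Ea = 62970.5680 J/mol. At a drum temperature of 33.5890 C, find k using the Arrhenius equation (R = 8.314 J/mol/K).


T_K = T_C + 273.15 = 33.5890 + 273.15 = 306.7390 K
exponent = -Ea / (R * T_K) = -62970.5680 / (8.314 * 306.7390) = -24.6921
k = A * exp(exponent) = 930724.0020 * exp(-24.6921) = 1.7586e-05 1/s


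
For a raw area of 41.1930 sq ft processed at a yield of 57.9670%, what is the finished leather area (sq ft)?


Formula: finished = raw * yield / 100
Substituting: finished = 41.1930 * 57.9670 / 100
Result: 23.8783 sq ft


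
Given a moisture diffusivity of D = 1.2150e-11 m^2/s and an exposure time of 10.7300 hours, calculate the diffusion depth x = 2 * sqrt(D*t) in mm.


t = 10.7300 hr * 3600 = 38628.0000 s
D * t = 1.2150e-11 * 38628.0000 = 4.6933e-07
x = 2 * sqrt(D*t) = 2 * sqrt(4.6933e-07) = 0.00137015 m = 1.3702 mm


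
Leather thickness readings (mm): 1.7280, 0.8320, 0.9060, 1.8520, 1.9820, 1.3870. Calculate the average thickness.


Formula: Average = sum / n
Substituting: Average = 8.6870 / 6
Result: 1.4478 mm


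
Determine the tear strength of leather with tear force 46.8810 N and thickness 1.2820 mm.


Formula: Tear strength = force / thickness
Substituting: Tear strength = 46.8810 / 1.2820
Result: 36.5686 N/mm


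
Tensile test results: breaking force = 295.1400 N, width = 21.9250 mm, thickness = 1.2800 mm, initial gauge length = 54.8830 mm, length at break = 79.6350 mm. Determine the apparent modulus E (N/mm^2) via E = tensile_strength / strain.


TS = F / (w * t) = 295.1400 / (21.9250 * 1.2800) = 10.5167 N/mm^2
strain = (Lf - L0) / L0 = (79.6350 - 54.8830) / 54.8830 = 0.4510
E = TS / strain = 10.5167 / 0.4510 = 23.3188 N/mm^2


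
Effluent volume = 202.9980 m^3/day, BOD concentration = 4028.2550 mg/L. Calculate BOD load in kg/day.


Formula: BOD_load = volume * conc / 1000
Substituting: BOD_load = 202.9980 * 4028.2550 / 1000
Result: 817.7277 kg/day


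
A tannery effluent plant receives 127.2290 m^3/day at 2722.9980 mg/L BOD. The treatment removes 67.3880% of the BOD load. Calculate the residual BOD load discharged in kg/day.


Load_in = volume * conc / 1000 = 127.2290 * 2722.9980 / 1000 = 346.4443 kg/day
Removed = Load_in * eff / 100 = 346.4443 * 67.3880 / 100 = 233.4619 kg/day
Load_out = Load_in - Removed = 346.4443 - 233.4619 = 112.9824 kg/day


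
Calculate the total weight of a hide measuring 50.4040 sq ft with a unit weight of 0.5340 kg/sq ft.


Formula: Weight = area * weight_per_sqft
Substituting: Weight = 50.4040 * 0.5340
Result: 26.9157 kg


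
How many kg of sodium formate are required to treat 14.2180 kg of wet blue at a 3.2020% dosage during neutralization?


Formula: Neutralizer = substrate * pct / 100
Substituting: Neutralizer = 14.2180 * 3.2020 / 100
Result: 0.4553 kg


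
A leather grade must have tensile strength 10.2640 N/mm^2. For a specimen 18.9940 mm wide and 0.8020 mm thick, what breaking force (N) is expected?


Formula: F = TS * w * t
Substituting: F = 10.2640 * 18.9940 * 0.8020
Result: 156.3534 N


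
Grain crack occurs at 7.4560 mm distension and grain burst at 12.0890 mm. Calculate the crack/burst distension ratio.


Formula: Ratio = crack / burst
Substituting: Ratio = 7.4560 / 12.0890
Result: 0.6168


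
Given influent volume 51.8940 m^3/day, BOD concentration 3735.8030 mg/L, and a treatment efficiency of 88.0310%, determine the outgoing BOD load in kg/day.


Load_in = volume * conc / 1000 = 51.8940 * 3735.8030 / 1000 = 193.8658 kg/day
Removed = Load_in * eff / 100 = 193.8658 * 88.0310 / 100 = 170.6620 kg/day
Load_out = Load_in - Removed = 193.8658 - 170.6620 = 23.2038 kg/day


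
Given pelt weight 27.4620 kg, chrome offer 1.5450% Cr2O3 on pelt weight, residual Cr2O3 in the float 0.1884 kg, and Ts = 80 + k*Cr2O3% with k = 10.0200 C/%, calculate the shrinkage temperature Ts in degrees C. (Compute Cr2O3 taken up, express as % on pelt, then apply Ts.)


Offered = pelt * offer_pct / 100 = 27.4620 * 1.5450 / 100 = 0.4243 kg
Uptake = offered - residual = 0.4243 - 0.1884 = 0.2359 kg
Cr2O3% on pelt = uptake / pelt * 100 = 0.2359 / 27.4620 * 100 = 0.8590 %
Ts = 80 + k * Cr2O3% = 80 + 10.0200 * 0.8590 = 88.6068 C


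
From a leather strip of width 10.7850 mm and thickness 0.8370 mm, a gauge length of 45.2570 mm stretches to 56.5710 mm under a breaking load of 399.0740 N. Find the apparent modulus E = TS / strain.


TS = F / (w * t) = 399.0740 / (10.7850 * 0.8370) = 44.2087 N/mm^2
strain = (Lf - L0) / L0 = (56.5710 - 45.2570) / 45.2570 = 0.2500
E = TS / strain = 44.2087 / 0.2500 = 176.8387 N/mm^2


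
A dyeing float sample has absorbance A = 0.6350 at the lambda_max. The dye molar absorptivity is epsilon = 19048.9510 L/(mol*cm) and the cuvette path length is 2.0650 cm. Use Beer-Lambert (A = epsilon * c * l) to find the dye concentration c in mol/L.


Formula: c = A / (epsilon * l)
Substituting: c = 0.6350 / (19048.9510 * 2.0650)
Result: 1.6143e-05 mol/L


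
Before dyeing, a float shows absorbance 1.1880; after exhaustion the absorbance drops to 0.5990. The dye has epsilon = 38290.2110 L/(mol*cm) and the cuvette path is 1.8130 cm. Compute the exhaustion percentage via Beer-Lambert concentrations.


c_initial = A_i / (epsilon * l) = 1.1880 / (38290.2110 * 1.8130) = 1.7113e-05 mol/L
c_final = A_f / (epsilon * l) = 0.5990 / (38290.2110 * 1.8130) = 8.6286e-06 mol/L
Exhaustion = (c_initial - c_final) / c_initial * 100 = (1.7113e-05 - 8.6286e-06) / 1.7113e-05 * 100 = 49.5791 %


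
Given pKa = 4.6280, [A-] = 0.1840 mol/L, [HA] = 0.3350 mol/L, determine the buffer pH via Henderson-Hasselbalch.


ratio = [A-] / [HA] = 0.1840 / 0.3350 = 0.5493
log10(ratio) = -0.2602
pH = pKa + log10(ratio) = 4.6280 - 0.2602 = 4.3678


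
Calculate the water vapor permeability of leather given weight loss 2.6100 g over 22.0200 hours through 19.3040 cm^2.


Formula: WVP = loss / (area * time)
Substituting: WVP = 2.6100 / (19.3040 * 22.0200)
Result: 0.00614011 g/(cm^2*hr)


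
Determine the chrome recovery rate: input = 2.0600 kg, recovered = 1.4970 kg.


Formula: Recovery = recovered / input * 100
Substituting: Recovery = 1.4970 / 2.0600 * 100
Result: 72.6699 %


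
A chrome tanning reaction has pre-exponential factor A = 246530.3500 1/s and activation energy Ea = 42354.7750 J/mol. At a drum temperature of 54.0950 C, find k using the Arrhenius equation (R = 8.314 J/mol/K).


T_K = T_C + 273.15 = 54.0950 + 273.15 = 327.2450 K
exponent = -Ea / (R * T_K) = -42354.7750 / (8.314 * 327.2450) = -15.5675
k = A * exp(exponent) = 246530.3500 * exp(-15.5675) = 0.0427547 1/s


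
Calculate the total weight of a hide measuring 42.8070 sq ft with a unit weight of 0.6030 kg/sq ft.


Formula: Weight = area * weight_per_sqft
Substituting: Weight = 42.8070 * 0.6030
Result: 25.8126 kg


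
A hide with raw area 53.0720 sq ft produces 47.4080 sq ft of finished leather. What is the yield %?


Formula: Yield = finished / raw * 100
Substituting: Yield = 47.4080 / 53.0720 * 100
Result: 89.3277 %


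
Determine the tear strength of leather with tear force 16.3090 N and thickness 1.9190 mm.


Formula: Tear strength = force / thickness
Substituting: Tear strength = 16.3090 / 1.9190
Result: 8.4987 N/mm


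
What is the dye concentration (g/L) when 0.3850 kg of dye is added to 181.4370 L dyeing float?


Formula: Conc = dye_mass(kg) / volume(L) * 1000
Substituting: Conc = 0.3850 / 181.4370 * 1000
Result: 2.1219 g/L


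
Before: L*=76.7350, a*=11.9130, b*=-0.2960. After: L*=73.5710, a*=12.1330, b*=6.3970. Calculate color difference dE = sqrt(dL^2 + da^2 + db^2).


dL = -3.1640, da = 0.2200, db = 6.6930
dE = sqrt((-3.1640)^2 + 0.2200^2 + 6.6930^2) = 7.4065


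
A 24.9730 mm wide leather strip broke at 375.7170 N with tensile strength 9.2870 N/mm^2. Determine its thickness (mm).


Formula: t = F / (TS * w)
Substituting: t = 375.7170 / (9.2870 * 24.9730)
Result: 1.6200 mm


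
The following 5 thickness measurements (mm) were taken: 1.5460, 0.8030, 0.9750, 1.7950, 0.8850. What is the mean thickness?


Formula: Average = sum / n
Substituting: Average = 6.0040 / 5
Result: 1.2008 mm


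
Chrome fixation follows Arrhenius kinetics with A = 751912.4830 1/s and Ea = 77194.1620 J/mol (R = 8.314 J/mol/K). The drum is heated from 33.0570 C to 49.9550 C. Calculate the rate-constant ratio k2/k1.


T1 = 33.0570 + 273.15 = 306.2070 K; T2 = 49.9550 + 273.15 = 323.1050 K
k1 = A * exp(-Ea/(R*T1)) = 751912.4830 * exp(-77194.1620/(8.314*306.2070)) = 5.0985e-08 1/s
k2 = A * exp(-Ea/(R*T2)) = 751912.4830 * exp(-77194.1620/(8.314*323.1050)) = 2.4897e-07 1/s
k2/k1 = 2.4897e-07 / 5.0985e-08 = 4.8832
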